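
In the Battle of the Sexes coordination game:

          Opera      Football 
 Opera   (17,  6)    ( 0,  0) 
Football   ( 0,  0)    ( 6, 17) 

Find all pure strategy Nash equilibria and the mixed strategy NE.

Pure NE: (Opera, Opera) and (Football, Football); Mixed NE: p = 0.7391, q = 0.2609

Work:
Check pure NE:
(Opera, Opera): (17, 6) - no unilateral deviation beneficial
(Football, Football): (6, 17) - no unilateral deviation beneficial
Mixed NE: P1 plays Opera with p = 0.7391, P2 plays Opera with q = 0.2609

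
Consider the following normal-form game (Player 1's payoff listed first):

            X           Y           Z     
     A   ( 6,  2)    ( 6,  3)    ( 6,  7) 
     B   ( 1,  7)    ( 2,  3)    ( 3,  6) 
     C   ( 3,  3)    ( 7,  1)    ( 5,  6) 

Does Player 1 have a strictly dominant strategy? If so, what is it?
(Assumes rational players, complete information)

No strictly dominant strategy exists for Player 1

Work:
A strategy strictly dominates another if it gives a strictly higher payoff against every opponent action. Compare each pair of P1's strategies column-by-column:
  A vs B: [6 vs 1, 6 vs 2, 6 vs 3] → A strictly dominates B
  A vs C: [6 vs 3, 6 vs 7, 6 vs 5] → A does not strictly dominate C (column Y: 6 ≤ 7)
  B vs A: [1 vs 6, 2 vs 6, 3 vs 6] → B does not strictly dominate A (column X: 1 ≤ 6)
  B vs C: [1 vs 3, 2 vs 7, 3 vs 5] → B does not strictly dominate C (column X: 1 ≤ 3)
  C vs A: [3 vs 6, 7 vs 6, 5 vs 6] → C does not strictly dominate A (column X: 3 ≤ 6)
  C vs B: [3 vs 1, 7 vs 2, 5 vs 3] → C strictly dominates B
No single strategy strictly dominates all others → no strictly dominant strategy.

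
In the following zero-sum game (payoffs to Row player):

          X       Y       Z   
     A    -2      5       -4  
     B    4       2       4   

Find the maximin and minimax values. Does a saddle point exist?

Maximin = 2, Minimax = 4, Saddle: False

Work:
Row minimums: [-4, 2] → maximin = 2
Column maximums: [4, 5, 4] → minimax = 4
No saddle point (maximin ≠ minimax). Mixed strategy needed.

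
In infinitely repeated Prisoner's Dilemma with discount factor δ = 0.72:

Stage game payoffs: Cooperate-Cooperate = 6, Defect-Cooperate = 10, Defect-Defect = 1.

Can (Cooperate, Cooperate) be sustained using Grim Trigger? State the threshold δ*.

δ* = 0.4444; since δ = 0.72 ≥ 0.4444, cooperation can be sustained

Work:
For Grim Trigger:
Cooperate forever: 6/(1-δ)
Defect then punished: 10 + 1·δ/(1-δ)
Need: 6/(1-δ) ≥ 10 + 1·δ/(1-δ)
Solving: δ ≥ (T-R)/(T-P) = (10-6)/(10-1) = 0.4444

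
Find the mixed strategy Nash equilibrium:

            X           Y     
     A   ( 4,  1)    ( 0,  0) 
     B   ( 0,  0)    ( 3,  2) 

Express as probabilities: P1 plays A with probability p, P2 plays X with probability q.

p = 0.6667, q = 0.4286

Work:
Find probabilities that make opponent indifferent:
P2 chooses q to make P1 indifferent between A and B
P1 chooses p to make P2 indifferent between X and Y
Mixed NE: P1 plays (A: 0.6667, B: 0.3333), P2 plays (X: 0.4286, Y: 0.5714)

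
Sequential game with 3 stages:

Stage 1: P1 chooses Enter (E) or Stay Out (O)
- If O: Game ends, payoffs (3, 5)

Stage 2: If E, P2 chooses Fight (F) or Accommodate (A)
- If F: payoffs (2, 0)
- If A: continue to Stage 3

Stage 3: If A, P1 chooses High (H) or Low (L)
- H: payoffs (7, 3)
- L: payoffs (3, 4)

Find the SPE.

SPE: (E, A, H); Outcome (7, 3)

Work:
Stage 3: P1 chooses H (7 vs 3)
Stage 2: P2: F->0, A->3 (anticipating H). Choose A
Stage 1: P1: O->3, E->7 (anticipating A, H). Choose E
SPE path: E -> A -> H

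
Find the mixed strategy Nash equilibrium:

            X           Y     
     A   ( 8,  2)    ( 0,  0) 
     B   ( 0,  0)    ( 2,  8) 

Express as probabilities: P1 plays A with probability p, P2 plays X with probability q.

p = 0.8, q = 0.2

Work:
Find probabilities that make opponent indifferent:
P2 chooses q to make P1 indifferent between A and B
P1 chooses p to make P2 indifferent between X and Y
Mixed NE: P1 plays (A: 0.8, B: 0.2), P2 plays (X: 0.2, Y: 0.8)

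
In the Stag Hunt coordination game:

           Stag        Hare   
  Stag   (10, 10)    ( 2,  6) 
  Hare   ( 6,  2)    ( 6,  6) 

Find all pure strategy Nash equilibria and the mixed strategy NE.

Pure NE: (Stag, Stag) and (Hare, Hare); Mixed NE: p = 0.5, q = 0.5

Work:
Check pure NE:
(Stag, Stag): (10, 10) - no unilateral deviation beneficial
(Hare, Hare): (6, 6) - no unilateral deviation beneficial
Mixed NE: P1 plays Stag with p = 0.5, P2 plays Stag with q = 0.5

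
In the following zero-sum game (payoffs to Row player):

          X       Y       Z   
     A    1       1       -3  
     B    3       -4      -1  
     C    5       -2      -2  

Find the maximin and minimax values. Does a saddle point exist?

Maximin = -2, Minimax = -1, Saddle: False

Work:
Row minimums: [-3, -4, -2] → maximin = -2
Column maximums: [5, 1, -1] → minimax = -1
No saddle point (maximin ≠ minimax). Mixed strategy needed.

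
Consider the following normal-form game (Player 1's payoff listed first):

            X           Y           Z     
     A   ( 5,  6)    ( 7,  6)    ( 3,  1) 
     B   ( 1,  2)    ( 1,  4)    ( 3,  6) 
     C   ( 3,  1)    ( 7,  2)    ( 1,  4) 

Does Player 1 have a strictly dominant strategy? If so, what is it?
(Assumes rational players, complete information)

No strictly dominant strategy exists for Player 1

Work:
A strategy strictly dominates another if it gives a strictly higher payoff against every opponent action. Compare each pair of P1's strategies column-by-column:
  A vs B: [5 vs 1, 7 vs 1, 3 vs 3] → A does not strictly dominate B (column Z: 3 ≤ 3)
  A vs C: [5 vs 3, 7 vs 7, 3 vs 1] → A does not strictly dominate C (column Y: 7 ≤ 7)
  B vs A: [1 vs 5, 1 vs 7, 3 vs 3] → B does not strictly dominate A (column X: 1 ≤ 5)
  B vs C: [1 vs 3, 1 vs 7, 3 vs 1] → B does not strictly dominate C (column X: 1 ≤ 3)
  C vs A: [3 vs 5, 7 vs 7, 1 vs 3] → C does not strictly dominate A (column X: 3 ≤ 5)
  C vs B: [3 vs 1, 7 vs 1, 1 vs 3] → C does not strictly dominate B (column Z: 1 ≤ 3)
No single strategy strictly dominates all others → no strictly dominant strategy.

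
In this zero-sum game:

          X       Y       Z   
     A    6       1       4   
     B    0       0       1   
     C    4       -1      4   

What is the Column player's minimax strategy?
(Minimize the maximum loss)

Column should play Y, value = 1

Work:
Column player minimizes Row's maximum payoff:
Column X: max payoff to Row = 6
Column Y: max payoff to Row = 1
Column Z: max payoff to Row = 4
Minimum is 1, achieved by column Y.
Minimax strategy: Y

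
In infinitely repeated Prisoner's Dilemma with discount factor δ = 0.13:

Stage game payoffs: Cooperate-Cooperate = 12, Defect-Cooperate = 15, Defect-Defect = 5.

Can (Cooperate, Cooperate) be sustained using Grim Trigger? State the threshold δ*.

δ* = 0.3; since δ = 0.13 < 0.3, cooperation cannot be sustained

Work:
For Grim Trigger:
Cooperate forever: 12/(1-δ)
Defect then punished: 15 + 5·δ/(1-δ)
Need: 12/(1-δ) ≥ 15 + 5·δ/(1-δ)
Solving: δ ≥ (T-R)/(T-P) = (15-12)/(15-5) = 0.3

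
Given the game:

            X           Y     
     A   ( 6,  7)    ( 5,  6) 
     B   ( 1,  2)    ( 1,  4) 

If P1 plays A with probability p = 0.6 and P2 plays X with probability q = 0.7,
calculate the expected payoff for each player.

E[P1] = 3.82, E[P2] = 5.06

Work:
E[P1] = p·q·π₁(A,X) + p·(1-q)·π₁(A,Y) + (1-p)·q·π₁(B,X) + (1-p)·(1-q)·π₁(B,Y)
= 0.6·0.7·6 + 0.6·0.3·5 + 0.4·0.7·1 + 0.4·0.3·1
= 3.82

E[P2] = 5.06 (similar calculation)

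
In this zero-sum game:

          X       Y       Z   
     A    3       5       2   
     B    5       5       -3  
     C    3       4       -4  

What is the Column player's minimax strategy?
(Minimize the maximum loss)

Column should play Z, value = 2

Work:
Column player minimizes Row's maximum payoff:
Column X: max payoff to Row = 5
Column Y: max payoff to Row = 5
Column Z: max payoff to Row = 2
Minimum is 2, achieved by column Z.
Minimax strategy: Z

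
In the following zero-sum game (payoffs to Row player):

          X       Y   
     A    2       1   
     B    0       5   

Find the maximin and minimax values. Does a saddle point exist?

Maximin = 1, Minimax = 2, Saddle: False

Work:
Row minimums: [1, 0] → maximin = 1
Column maximums: [2, 5] → minimax = 2
No saddle point (maximin ≠ minimax). Mixed strategy needed.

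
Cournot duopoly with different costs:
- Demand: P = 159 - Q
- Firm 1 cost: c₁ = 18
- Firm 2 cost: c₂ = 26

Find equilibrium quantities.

q₁* = 49.67, q₂* = 41.67

Work:
Reaction: q₁ = (159 - 18 - q₂)/2
Reaction: q₂ = (159 - 26 - q₁)/2
Solve simultaneously:
q₁* = (159 - 2×18 + 26)/3 = 49.67
q₂* = (159 - 2×26 + 18)/3 = 41.67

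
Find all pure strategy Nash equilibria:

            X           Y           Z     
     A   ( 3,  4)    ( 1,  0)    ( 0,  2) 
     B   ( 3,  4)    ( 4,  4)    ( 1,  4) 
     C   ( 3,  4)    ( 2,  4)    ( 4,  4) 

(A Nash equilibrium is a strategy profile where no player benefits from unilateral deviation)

Nash equilibrium: (A, X), (B, X), (B, Y), (C, X), (C, Z)

Work:
Best responses:
  P1 vs X: payoffs [3, 3, 3] → best response A/B/C (payoff 3)
  P1 vs Y: payoffs [1, 4, 2] → best response B (payoff 4)
  P1 vs Z: payoffs [0, 1, 4] → best response C (payoff 4)
  P2 vs A: payoffs [4, 0, 2] → best response X (payoff 4)
  P2 vs B: payoffs [4, 4, 4] → best response X/Y/Z (payoff 4)
  P2 vs C: payoffs [4, 4, 4] → best response X/Y/Z (payoff 4)
Mutual best responses: (A,X), (B,X), (B,Y), (C,X), (C,Z) → Nash equilibria.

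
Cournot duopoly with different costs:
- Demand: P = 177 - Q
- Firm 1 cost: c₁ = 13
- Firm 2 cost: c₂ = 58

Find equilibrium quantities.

q₁* = 69.67, q₂* = 24.67

Work:
Reaction: q₁ = (177 - 13 - q₂)/2
Reaction: q₂ = (177 - 58 - q₁)/2
Solve simultaneously:
q₁* = (177 - 2×13 + 58)/3 = 69.67
q₂* = (177 - 2×58 + 13)/3 = 24.67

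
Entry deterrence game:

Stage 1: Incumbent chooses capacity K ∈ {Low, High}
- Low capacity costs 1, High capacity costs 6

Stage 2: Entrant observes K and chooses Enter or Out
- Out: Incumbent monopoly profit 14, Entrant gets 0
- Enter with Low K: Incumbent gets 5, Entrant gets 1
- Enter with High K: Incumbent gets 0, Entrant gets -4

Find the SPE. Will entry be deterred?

SPE: (High, Enter|Low, Out|High); Entry deterred. Incumbent net profit = 8

Work:
After Low K: Entrant enters (1 > 0)
After High K: Entrant stays out (-4 < 0)
Incumbent: Low → 5−1=4, High → 14−6=8
Incumbent chooses High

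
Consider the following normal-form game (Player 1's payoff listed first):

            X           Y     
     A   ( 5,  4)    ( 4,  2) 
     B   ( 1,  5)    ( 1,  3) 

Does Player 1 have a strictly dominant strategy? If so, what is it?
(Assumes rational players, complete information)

Yes, Player 1's strictly dominant strategy is A

Work:
A strategy strictly dominates another if it gives a strictly higher payoff against every opponent action. Compare each pair of P1's strategies column-by-column:
  A vs B: [5 vs 1, 4 vs 1] → A strictly dominates B
  B vs A: [1 vs 5, 1 vs 4] → B does not strictly dominate A (column X: 1 ≤ 5)
A strictly dominates every other strategy → strictly dominant.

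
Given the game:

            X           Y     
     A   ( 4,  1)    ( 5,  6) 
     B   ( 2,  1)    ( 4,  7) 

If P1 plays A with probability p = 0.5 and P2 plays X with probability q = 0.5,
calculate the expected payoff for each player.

E[P1] = 3.75, E[P2] = 3.75

Work:
E[P1] = p·q·π₁(A,X) + p·(1-q)·π₁(A,Y) + (1-p)·q·π₁(B,X) + (1-p)·(1-q)·π₁(B,Y)
= 0.5·0.5·4 + 0.5·0.5·5 + 0.5·0.5·2 + 0.5·0.5·4
= 3.75

E[P2] = 3.75 (similar calculation)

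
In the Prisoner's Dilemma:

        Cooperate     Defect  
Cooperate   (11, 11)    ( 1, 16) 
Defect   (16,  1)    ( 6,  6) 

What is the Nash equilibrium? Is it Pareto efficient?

(Defect, Defect) is NE; not Pareto efficient

Work:
Defect dominates Cooperate for both players:
If P2 cooperates: Defect (16) > Cooperate (11)
If P2 defects: Defect (6) > Cooperate (1)
NE: (Defect, Defect) with payoff (6, 6)
But (Cooperate, Cooperate) = (11, 11) Pareto dominates (6, 6)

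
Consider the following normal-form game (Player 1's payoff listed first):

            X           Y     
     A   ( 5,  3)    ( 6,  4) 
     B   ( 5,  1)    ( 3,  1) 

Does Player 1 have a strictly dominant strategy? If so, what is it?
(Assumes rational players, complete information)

No strictly dominant strategy exists for Player 1

Work:
A strategy strictly dominates another if it gives a strictly higher payoff against every opponent action. Compare each pair of P1's strategies column-by-column:
  A vs B: [5 vs 5, 6 vs 3] → A does not strictly dominate B (column X: 5 ≤ 5)
  B vs A: [5 vs 5, 3 vs 6] → B does not strictly dominate A (column X: 5 ≤ 5)
No single strategy strictly dominates all others → no strictly dominant strategy.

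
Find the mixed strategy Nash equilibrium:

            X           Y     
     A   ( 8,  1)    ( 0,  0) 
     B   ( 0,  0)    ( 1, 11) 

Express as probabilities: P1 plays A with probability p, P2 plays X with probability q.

p = 0.9167, q = 0.1111

Work:
Find probabilities that make opponent indifferent:
P2 chooses q to make P1 indifferent between A and B
P1 chooses p to make P2 indifferent between X and Y
Mixed NE: P1 plays (A: 0.9167, B: 0.0833), P2 plays (X: 0.1111, Y: 0.8889)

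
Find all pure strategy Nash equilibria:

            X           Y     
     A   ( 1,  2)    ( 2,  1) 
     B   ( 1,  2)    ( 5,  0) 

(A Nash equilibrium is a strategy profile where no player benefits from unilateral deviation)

Nash equilibrium: (A, X), (B, X)

Work:
Best responses:
  P1 vs X: payoffs [1, 1] → best response A/B (payoff 1)
  P1 vs Y: payoffs [2, 5] → best response B (payoff 5)
  P2 vs A: payoffs [2, 1] → best response X (payoff 2)
  P2 vs B: payoffs [2, 0] → best response X (payoff 2)
Mutual best responses: (A,X), (B,X) → Nash equilibria.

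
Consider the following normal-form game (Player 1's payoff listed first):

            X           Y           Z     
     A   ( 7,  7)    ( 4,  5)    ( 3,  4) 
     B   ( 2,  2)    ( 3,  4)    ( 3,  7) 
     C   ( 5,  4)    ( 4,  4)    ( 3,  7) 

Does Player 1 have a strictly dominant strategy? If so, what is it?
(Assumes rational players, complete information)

No strictly dominant strategy exists for Player 1

Work:
A strategy strictly dominates another if it gives a strictly higher payoff against every opponent action. Compare each pair of P1's strategies column-by-column:
  A vs B: [7 vs 2, 4 vs 3, 3 vs 3] → A does not strictly dominate B (column Z: 3 ≤ 3)
  A vs C: [7 vs 5, 4 vs 4, 3 vs 3] → A does not strictly dominate C (column Y: 4 ≤ 4)
  B vs A: [2 vs 7, 3 vs 4, 3 vs 3] → B does not strictly dominate A (column X: 2 ≤ 7)
  B vs C: [2 vs 5, 3 vs 4, 3 vs 3] → B does not strictly dominate C (column X: 2 ≤ 5)
  C vs A: [5 vs 7, 4 vs 4, 3 vs 3] → C does not strictly dominate A (column X: 5 ≤ 7)
  C vs B: [5 vs 2, 4 vs 3, 3 vs 3] → C does not strictly dominate B (column Z: 3 ≤ 3)
No single strategy strictly dominates all others → no strictly dominant strategy.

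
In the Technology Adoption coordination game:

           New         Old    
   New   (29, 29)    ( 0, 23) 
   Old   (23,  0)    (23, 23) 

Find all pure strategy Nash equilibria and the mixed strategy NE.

Pure NE: (New, New) and (Old, Old); Mixed NE: p = 0.7931, q = 0.7931

Work:
Check pure NE:
(New, New): (29, 29) - no unilateral deviation beneficial
(Old, Old): (23, 23) - no unilateral deviation beneficial
Mixed NE: P1 plays New with p = 0.7931, P2 plays New with q = 0.7931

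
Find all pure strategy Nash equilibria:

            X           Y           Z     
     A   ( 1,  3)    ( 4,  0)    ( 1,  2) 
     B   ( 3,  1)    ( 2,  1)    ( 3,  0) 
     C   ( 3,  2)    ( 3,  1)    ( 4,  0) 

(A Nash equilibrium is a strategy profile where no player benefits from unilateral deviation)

Nash equilibrium: (B, X), (C, X)

Work:
Best responses:
  P1 vs X: payoffs [1, 3, 3] → best response B/C (payoff 3)
  P1 vs Y: payoffs [4, 2, 3] → best response A (payoff 4)
  P1 vs Z: payoffs [1, 3, 4] → best response C (payoff 4)
  P2 vs A: payoffs [3, 0, 2] → best response X (payoff 3)
  P2 vs B: payoffs [1, 1, 0] → best response X/Y (payoff 1)
  P2 vs C: payoffs [2, 1, 0] → best response X (payoff 2)
Mutual best responses: (B,X), (C,X) → Nash equilibria.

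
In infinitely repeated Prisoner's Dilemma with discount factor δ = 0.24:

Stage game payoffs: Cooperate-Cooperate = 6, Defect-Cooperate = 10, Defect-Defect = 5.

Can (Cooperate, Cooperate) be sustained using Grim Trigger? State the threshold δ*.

δ* = 0.8; since δ = 0.24 < 0.8, cooperation cannot be sustained

Work:
For Grim Trigger:
Cooperate forever: 6/(1-δ)
Defect then punished: 10 + 5·δ/(1-δ)
Need: 6/(1-δ) ≥ 10 + 5·δ/(1-δ)
Solving: δ ≥ (T-R)/(T-P) = (10-6)/(10-5) = 0.8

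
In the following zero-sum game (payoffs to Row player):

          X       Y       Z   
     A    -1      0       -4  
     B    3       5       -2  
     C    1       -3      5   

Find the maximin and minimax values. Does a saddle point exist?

Maximin = -2, Minimax = 3, Saddle: False

Work:
Row minimums: [-4, -2, -3] → maximin = -2
Column maximums: [3, 5, 5] → minimax = 3
No saddle point (maximin ≠ minimax). Mixed strategy needed.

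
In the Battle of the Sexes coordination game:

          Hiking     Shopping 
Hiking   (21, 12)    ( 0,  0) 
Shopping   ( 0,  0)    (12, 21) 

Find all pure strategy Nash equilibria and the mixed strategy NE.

Pure NE: (Hiking, Hiking) and (Shopping, Shopping); Mixed NE: p = 0.6364, q = 0.3636

Work:
Check pure NE:
(Hiking, Hiking): (21, 12) - no unilateral deviation beneficial
(Shopping, Shopping): (12, 21) - no unilateral deviation beneficial
Mixed NE: P1 plays Hiking with p = 0.6364, P2 plays Hiking with q = 0.3636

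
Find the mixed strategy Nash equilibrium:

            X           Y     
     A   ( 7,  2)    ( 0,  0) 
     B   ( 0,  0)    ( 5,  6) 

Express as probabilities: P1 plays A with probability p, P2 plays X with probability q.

p = 0.75, q = 0.4167

Work:
Find probabilities that make opponent indifferent:
P2 chooses q to make P1 indifferent between A and B
P1 chooses p to make P2 indifferent between X and Y
Mixed NE: P1 plays (A: 0.75, B: 0.25), P2 plays (X: 0.4167, Y: 0.5833)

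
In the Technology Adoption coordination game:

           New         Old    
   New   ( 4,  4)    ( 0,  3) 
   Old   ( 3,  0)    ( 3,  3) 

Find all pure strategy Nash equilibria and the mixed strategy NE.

Pure NE: (New, New) and (Old, Old); Mixed NE: p = 0.75, q = 0.75

Work:
Check pure NE:
(New, New): (4, 4) - no unilateral deviation beneficial
(Old, Old): (3, 3) - no unilateral deviation beneficial
Mixed NE: P1 plays New with p = 0.75, P2 plays New with q = 0.75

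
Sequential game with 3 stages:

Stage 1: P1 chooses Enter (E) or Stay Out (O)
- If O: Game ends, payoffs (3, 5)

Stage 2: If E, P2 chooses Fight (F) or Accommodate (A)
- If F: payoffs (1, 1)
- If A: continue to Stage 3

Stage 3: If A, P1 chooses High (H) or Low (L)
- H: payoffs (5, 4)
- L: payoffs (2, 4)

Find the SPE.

SPE: (E, A, H); Outcome (5, 4)

Work:
Stage 3: P1 chooses H (5 vs 2)
Stage 2: P2: F->1, A->4 (anticipating H). Choose A
Stage 1: P1: O->3, E->5 (anticipating A, H). Choose E
SPE path: E -> A -> H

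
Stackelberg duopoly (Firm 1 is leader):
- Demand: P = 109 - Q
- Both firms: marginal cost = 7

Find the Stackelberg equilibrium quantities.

q₁* (leader) = 51.0, q₂* (follower) = 25.5

Work:
Follower's reaction: q₂ = (a - c - q₁)/2
Leader substitutes: π₁ = q₁·(a - q₁ - (a-c-q₁)/2 - c)
FOC: q₁* = (109 - 7)/2 = 51.00
Then: q₂* = (109 - 7 - 51.0)/2 = 25.50
Leader has first-mover advantage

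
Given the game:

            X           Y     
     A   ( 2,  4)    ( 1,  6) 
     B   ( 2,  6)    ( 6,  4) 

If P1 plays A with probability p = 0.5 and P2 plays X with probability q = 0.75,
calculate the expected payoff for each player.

E[P1] = 2.375, E[P2] = 5.0

Work:
E[P1] = p·q·π₁(A,X) + p·(1-q)·π₁(A,Y) + (1-p)·q·π₁(B,X) + (1-p)·(1-q)·π₁(B,Y)
= 0.5·0.75·2 + 0.5·0.25·1 + 0.5·0.75·2 + 0.5·0.25·6
= 2.375

E[P2] = 5.0 (similar calculation)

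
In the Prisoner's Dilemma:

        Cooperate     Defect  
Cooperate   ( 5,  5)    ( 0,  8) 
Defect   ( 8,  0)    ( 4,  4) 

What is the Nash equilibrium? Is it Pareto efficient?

(Defect, Defect) is NE; not Pareto efficient

Work:
Defect dominates Cooperate for both players:
If P2 cooperates: Defect (8) > Cooperate (5)
If P2 defects: Defect (4) > Cooperate (0)
NE: (Defect, Defect) with payoff (4, 4)
But (Cooperate, Cooperate) = (5, 5) Pareto dominates (4, 4)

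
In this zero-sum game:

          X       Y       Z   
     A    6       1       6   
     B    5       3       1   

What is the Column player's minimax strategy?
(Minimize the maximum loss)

Column should play Y, value = 3

Work:
Column player minimizes Row's maximum payoff:
Column X: max payoff to Row = 6
Column Y: max payoff to Row = 3
Column Z: max payoff to Row = 6
Minimum is 3, achieved by column Y.
Minimax strategy: Y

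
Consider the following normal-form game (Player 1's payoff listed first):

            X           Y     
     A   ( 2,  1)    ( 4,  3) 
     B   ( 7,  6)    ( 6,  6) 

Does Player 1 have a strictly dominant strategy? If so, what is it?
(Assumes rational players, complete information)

Yes, Player 1's strictly dominant strategy is B

Work:
A strategy strictly dominates another if it gives a strictly higher payoff against every opponent action. Compare each pair of P1's strategies column-by-column:
  A vs B: [2 vs 7, 4 vs 6] → A does not strictly dominate B (column X: 2 ≤ 7)
  B vs A: [7 vs 2, 6 vs 4] → B strictly dominates A
B strictly dominates every other strategy → strictly dominant.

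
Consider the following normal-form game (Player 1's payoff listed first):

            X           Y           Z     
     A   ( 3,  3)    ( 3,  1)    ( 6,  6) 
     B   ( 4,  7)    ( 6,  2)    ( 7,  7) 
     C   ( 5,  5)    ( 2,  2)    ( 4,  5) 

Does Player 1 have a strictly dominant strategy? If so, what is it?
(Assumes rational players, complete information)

No strictly dominant strategy exists for Player 1

Work:
A strategy strictly dominates another if it gives a strictly higher payoff against every opponent action. Compare each pair of P1's strategies column-by-column:
  A vs B: [3 vs 4, 3 vs 6, 6 vs 7] → A does not strictly dominate B (column X: 3 ≤ 4)
  A vs C: [3 vs 5, 3 vs 2, 6 vs 4] → A does not strictly dominate C (column X: 3 ≤ 5)
  B vs A: [4 vs 3, 6 vs 3, 7 vs 6] → B strictly dominates A
  B vs C: [4 vs 5, 6 vs 2, 7 vs 4] → B does not strictly dominate C (column X: 4 ≤ 5)
  C vs A: [5 vs 3, 2 vs 3, 4 vs 6] → C does not strictly dominate A (column Y: 2 ≤ 3)
  C vs B: [5 vs 4, 2 vs 6, 4 vs 7] → C does not strictly dominate B (column Y: 2 ≤ 6)
No single strategy strictly dominates all others → no strictly dominant strategy.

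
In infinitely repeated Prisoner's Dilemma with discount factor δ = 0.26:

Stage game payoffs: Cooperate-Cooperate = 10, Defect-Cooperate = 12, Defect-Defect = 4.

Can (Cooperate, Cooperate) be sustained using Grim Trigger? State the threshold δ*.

δ* = 0.25; since δ = 0.26 ≥ 0.25, cooperation can be sustained

Work:
For Grim Trigger:
Cooperate forever: 10/(1-δ)
Defect then punished: 12 + 4·δ/(1-δ)
Need: 10/(1-δ) ≥ 12 + 4·δ/(1-δ)
Solving: δ ≥ (T-R)/(T-P) = (12-10)/(12-4) = 0.25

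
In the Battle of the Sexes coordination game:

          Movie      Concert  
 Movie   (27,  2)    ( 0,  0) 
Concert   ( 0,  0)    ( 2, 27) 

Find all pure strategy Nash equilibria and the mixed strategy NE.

Pure NE: (Movie, Movie) and (Concert, Concert); Mixed NE: p = 0.931, q = 0.069

Work:
Check pure NE:
(Movie, Movie): (27, 2) - no unilateral deviation beneficial
(Concert, Concert): (2, 27) - no unilateral deviation beneficial
Mixed NE: P1 plays Movie with p = 0.931, P2 plays Movie with q = 0.069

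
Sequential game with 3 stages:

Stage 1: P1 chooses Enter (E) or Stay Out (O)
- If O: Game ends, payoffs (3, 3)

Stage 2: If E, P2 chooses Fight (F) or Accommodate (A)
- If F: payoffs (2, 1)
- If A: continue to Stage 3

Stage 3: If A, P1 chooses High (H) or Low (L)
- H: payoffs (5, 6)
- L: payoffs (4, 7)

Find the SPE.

SPE: (E, A, H); Outcome (5, 6)

Work:
Stage 3: P1 chooses H (5 vs 4)
Stage 2: P2: F->1, A->6 (anticipating H). Choose A
Stage 1: P1: O->3, E->5 (anticipating A, H). Choose E
SPE path: E -> A -> H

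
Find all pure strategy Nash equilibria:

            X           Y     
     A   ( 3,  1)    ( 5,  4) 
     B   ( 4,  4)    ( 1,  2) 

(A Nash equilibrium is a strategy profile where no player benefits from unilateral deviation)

Nash equilibrium: (A, Y), (B, X)

Work:
Best responses:
  P1 vs X: payoffs [3, 4] → best response B (payoff 4)
  P1 vs Y: payoffs [5, 1] → best response A (payoff 5)
  P2 vs A: payoffs [1, 4] → best response Y (payoff 4)
  P2 vs B: payoffs [4, 2] → best response X (payoff 4)
Mutual best responses: (A,Y), (B,X) → Nash equilibria.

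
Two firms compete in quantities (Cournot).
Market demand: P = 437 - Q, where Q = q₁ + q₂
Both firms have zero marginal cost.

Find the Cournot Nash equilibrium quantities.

q₁* = q₂* = 145.67; P* = 145.67

Work:
Profit: π_i = P·q_i = (a - q_i - q_j)·q_i
FOC: ∂π_i/∂q_i = a - 2q_i - q_j = 0
Reaction function: q_i = (437 - q_j)/2
Symmetry: q* = 437/3 = 145.67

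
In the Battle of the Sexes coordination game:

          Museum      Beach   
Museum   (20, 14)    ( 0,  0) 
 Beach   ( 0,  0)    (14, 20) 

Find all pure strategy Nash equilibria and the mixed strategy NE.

Pure NE: (Museum, Museum) and (Beach, Beach); Mixed NE: p = 0.5882, q = 0.4118

Work:
Check pure NE:
(Museum, Museum): (20, 14) - no unilateral deviation beneficial
(Beach, Beach): (14, 20) - no unilateral deviation beneficial
Mixed NE: P1 plays Museum with p = 0.5882, P2 plays Museum with q = 0.4118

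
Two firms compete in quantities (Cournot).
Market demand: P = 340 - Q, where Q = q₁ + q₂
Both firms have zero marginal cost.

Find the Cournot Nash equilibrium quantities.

q₁* = q₂* = 113.33; P* = 113.33

Work:
Profit: π_i = P·q_i = (a - q_i - q_j)·q_i
FOC: ∂π_i/∂q_i = a - 2q_i - q_j = 0
Reaction function: q_i = (340 - q_j)/2
Symmetry: q* = 340/3 = 113.33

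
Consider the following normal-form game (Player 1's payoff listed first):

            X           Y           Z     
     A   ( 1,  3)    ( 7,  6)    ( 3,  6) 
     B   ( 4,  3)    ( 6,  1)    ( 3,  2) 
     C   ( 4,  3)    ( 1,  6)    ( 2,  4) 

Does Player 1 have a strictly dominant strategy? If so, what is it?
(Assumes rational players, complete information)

No strictly dominant strategy exists for Player 1

Work:
A strategy strictly dominates another if it gives a strictly higher payoff against every opponent action. Compare each pair of P1's strategies column-by-column:
  A vs B: [1 vs 4, 7 vs 6, 3 vs 3] → A does not strictly dominate B (column X: 1 ≤ 4)
  A vs C: [1 vs 4, 7 vs 1, 3 vs 2] → A does not strictly dominate C (column X: 1 ≤ 4)
  B vs A: [4 vs 1, 6 vs 7, 3 vs 3] → B does not strictly dominate A (column Y: 6 ≤ 7)
  B vs C: [4 vs 4, 6 vs 1, 3 vs 2] → B does not strictly dominate C (column X: 4 ≤ 4)
  C vs A: [4 vs 1, 1 vs 7, 2 vs 3] → C does not strictly dominate A (column Y: 1 ≤ 7)
  C vs B: [4 vs 4, 1 vs 6, 2 vs 3] → C does not strictly dominate B (column X: 4 ≤ 4)
No single strategy strictly dominates all others → no strictly dominant strategy.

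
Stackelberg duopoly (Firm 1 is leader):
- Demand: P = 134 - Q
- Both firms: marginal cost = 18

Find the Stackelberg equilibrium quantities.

q₁* (leader) = 58.0, q₂* (follower) = 29.0

Work:
Follower's reaction: q₂ = (a - c - q₁)/2
Leader substitutes: π₁ = q₁·(a - q₁ - (a-c-q₁)/2 - c)
FOC: q₁* = (134 - 18)/2 = 58.00
Then: q₂* = (134 - 18 - 58.0)/2 = 29.00
Leader has first-mover advantage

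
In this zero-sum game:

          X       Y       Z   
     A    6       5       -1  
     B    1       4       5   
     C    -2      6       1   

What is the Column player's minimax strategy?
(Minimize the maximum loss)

Column should play Z, value = 5

Work:
Column player minimizes Row's maximum payoff:
Column X: max payoff to Row = 6
Column Y: max payoff to Row = 6
Column Z: max payoff to Row = 5
Minimum is 5, achieved by column Z.
Minimax strategy: Z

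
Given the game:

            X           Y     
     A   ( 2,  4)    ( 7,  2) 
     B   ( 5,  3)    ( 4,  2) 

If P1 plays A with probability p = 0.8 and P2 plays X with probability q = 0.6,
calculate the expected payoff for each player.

E[P1] = 4.12, E[P2] = 3.08

Work:
E[P1] = p·q·π₁(A,X) + p·(1-q)·π₁(A,Y) + (1-p)·q·π₁(B,X) + (1-p)·(1-q)·π₁(B,Y)
= 0.8·0.6·2 + 0.8·0.4·7 + 0.2·0.6·5 + 0.2·0.4·4
= 4.12

E[P2] = 3.08 (similar calculation)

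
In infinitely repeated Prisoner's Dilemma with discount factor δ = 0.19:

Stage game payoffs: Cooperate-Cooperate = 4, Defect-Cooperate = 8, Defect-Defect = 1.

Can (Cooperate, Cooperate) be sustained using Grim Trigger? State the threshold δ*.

δ* = 0.5714; since δ = 0.19 < 0.5714, cooperation cannot be sustained

Work:
For Grim Trigger:
Cooperate forever: 4/(1-δ)
Defect then punished: 8 + 1·δ/(1-δ)
Need: 4/(1-δ) ≥ 8 + 1·δ/(1-δ)
Solving: δ ≥ (T-R)/(T-P) = (8-4)/(8-1) = 0.5714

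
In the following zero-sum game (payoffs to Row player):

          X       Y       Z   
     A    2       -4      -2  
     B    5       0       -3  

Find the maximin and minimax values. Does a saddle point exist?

Maximin = -3, Minimax = -2, Saddle: False

Work:
Row minimums: [-4, -3] → maximin = -3
Column maximums: [5, 0, -2] → minimax = -2
No saddle point (maximin ≠ minimax). Mixed strategy needed.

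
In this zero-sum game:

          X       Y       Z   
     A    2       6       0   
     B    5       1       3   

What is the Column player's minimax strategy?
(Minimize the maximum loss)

Column should play Z, value = 3

Work:
Column player minimizes Row's maximum payoff:
Column X: max payoff to Row = 5
Column Y: max payoff to Row = 6
Column Z: max payoff to Row = 3
Minimum is 3, achieved by column Z.
Minimax strategy: Z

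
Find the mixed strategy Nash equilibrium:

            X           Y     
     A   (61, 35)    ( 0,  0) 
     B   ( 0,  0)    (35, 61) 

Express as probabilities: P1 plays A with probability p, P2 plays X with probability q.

p = 0.6354, q = 0.3646

Work:
Find probabilities that make opponent indifferent:
P2 chooses q to make P1 indifferent between A and B
P1 chooses p to make P2 indifferent between X and Y
Mixed NE: P1 plays (A: 0.6354, B: 0.3646), P2 plays (X: 0.3646, Y: 0.6354)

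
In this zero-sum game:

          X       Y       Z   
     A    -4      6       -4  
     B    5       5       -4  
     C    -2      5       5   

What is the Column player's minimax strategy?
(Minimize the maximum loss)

Column should play X or Z (all achieve the minimum), value = 5

Work:
Column player minimizes Row's maximum payoff:
Column X: max payoff to Row = 5
Column Y: max payoff to Row = 6
Column Z: max payoff to Row = 5
Minimum is 5, achieved by columns X, Z (tied).
Each of X or Z is a minimax strategy.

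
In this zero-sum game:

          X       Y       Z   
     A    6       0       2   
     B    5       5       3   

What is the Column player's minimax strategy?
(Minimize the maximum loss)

Column should play Z, value = 3

Work:
Column player minimizes Row's maximum payoff:
Column X: max payoff to Row = 6
Column Y: max payoff to Row = 5
Column Z: max payoff to Row = 3
Minimum is 3, achieved by column Z.
Minimax strategy: Z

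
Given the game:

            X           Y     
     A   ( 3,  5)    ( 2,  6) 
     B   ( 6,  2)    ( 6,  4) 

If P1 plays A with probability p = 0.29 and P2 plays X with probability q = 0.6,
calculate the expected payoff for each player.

E[P1] = 5.014, E[P2] = 3.554

Work:
E[P1] = p·q·π₁(A,X) + p·(1-q)·π₁(A,Y) + (1-p)·q·π₁(B,X) + (1-p)·(1-q)·π₁(B,Y)
= 0.29·0.6·3 + 0.29·0.4·2 + 0.71·0.6·6 + 0.71·0.4·6
= 5.014

E[P2] = 3.554 (similar calculation)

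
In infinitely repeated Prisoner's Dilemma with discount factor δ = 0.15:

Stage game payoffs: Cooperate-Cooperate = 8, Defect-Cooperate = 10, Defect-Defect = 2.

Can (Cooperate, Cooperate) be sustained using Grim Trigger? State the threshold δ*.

δ* = 0.25; since δ = 0.15 < 0.25, cooperation cannot be sustained

Work:
For Grim Trigger:
Cooperate forever: 8/(1-δ)
Defect then punished: 10 + 2·δ/(1-δ)
Need: 8/(1-δ) ≥ 10 + 2·δ/(1-δ)
Solving: δ ≥ (T-R)/(T-P) = (10-8)/(10-2) = 0.25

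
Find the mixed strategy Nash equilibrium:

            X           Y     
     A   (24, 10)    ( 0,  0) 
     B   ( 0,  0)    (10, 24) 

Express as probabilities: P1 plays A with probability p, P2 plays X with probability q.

p = 0.7059, q = 0.2941

Work:
Find probabilities that make opponent indifferent:
P2 chooses q to make P1 indifferent between A and B
P1 chooses p to make P2 indifferent between X and Y
Mixed NE: P1 plays (A: 0.7059, B: 0.2941), P2 plays (X: 0.2941, Y: 0.7059)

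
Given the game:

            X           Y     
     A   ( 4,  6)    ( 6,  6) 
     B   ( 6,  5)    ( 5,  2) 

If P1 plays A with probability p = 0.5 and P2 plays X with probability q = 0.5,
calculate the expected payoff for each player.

E[P1] = 5.25, E[P2] = 4.75

Work:
E[P1] = p·q·π₁(A,X) + p·(1-q)·π₁(A,Y) + (1-p)·q·π₁(B,X) + (1-p)·(1-q)·π₁(B,Y)
= 0.5·0.5·4 + 0.5·0.5·6 + 0.5·0.5·6 + 0.5·0.5·5
= 5.25

E[P2] = 4.75 (similar calculation)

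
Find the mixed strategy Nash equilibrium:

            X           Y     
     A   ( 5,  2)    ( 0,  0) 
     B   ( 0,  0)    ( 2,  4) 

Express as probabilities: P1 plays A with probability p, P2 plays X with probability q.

p = 0.6667, q = 0.2857

Work:
Find probabilities that make opponent indifferent:
P2 chooses q to make P1 indifferent between A and B
P1 chooses p to make P2 indifferent between X and Y
Mixed NE: P1 plays (A: 0.6667, B: 0.3333), P2 plays (X: 0.2857, Y: 0.7143)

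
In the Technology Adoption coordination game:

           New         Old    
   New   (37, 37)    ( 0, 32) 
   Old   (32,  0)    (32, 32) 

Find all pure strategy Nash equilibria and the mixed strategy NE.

Pure NE: (New, New) and (Old, Old); Mixed NE: p = 0.8649, q = 0.8649

Work:
Check pure NE:
(New, New): (37, 37) - no unilateral deviation beneficial
(Old, Old): (32, 32) - no unilateral deviation beneficial
Mixed NE: P1 plays New with p = 0.8649, P2 plays New with q = 0.8649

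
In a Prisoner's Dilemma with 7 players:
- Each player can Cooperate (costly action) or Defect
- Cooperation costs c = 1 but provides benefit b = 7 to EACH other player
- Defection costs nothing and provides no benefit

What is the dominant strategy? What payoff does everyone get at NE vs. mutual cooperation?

Dominant: Defect; NE payoff = 0; Coop payoff = 41

Work:
Defect dominates (saves cost c = 1, benefit to others is external)
NE: All defect → everyone gets 0
If all cooperate: each receives (6)×7 - 1 = 41
Social dilemma: 41 > 0 but NE gives 0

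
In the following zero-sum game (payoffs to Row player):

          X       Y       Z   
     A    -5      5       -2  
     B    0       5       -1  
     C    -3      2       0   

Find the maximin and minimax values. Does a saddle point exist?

Maximin = -1, Minimax = 0, Saddle: False

Work:
Row minimums: [-5, -1, -3] → maximin = -1
Column maximums: [0, 5, 0] → minimax = 0
No saddle point (maximin ≠ minimax). Mixed strategy needed.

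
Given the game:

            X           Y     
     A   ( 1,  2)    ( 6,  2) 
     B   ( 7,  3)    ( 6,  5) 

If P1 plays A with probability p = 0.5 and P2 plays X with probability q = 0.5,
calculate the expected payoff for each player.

E[P1] = 5.0, E[P2] = 3.0

Work:
E[P1] = p·q·π₁(A,X) + p·(1-q)·π₁(A,Y) + (1-p)·q·π₁(B,X) + (1-p)·(1-q)·π₁(B,Y)
= 0.5·0.5·1 + 0.5·0.5·6 + 0.5·0.5·7 + 0.5·0.5·6
= 5.0

E[P2] = 3.0 (similar calculation)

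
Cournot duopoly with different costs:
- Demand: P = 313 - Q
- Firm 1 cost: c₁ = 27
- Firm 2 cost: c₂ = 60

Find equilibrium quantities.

q₁* = 106.33, q₂* = 73.33

Work:
Reaction: q₁ = (313 - 27 - q₂)/2
Reaction: q₂ = (313 - 60 - q₁)/2
Solve simultaneously:
q₁* = (313 - 2×27 + 60)/3 = 106.33
q₂* = (313 - 2×60 + 27)/3 = 73.33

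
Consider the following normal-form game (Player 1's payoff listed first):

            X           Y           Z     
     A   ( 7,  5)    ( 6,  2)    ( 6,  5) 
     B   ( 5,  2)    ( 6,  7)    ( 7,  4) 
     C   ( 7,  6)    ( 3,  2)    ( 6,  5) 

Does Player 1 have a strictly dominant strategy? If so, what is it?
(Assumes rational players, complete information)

No strictly dominant strategy exists for Player 1

Work:
A strategy strictly dominates another if it gives a strictly higher payoff against every opponent action. Compare each pair of P1's strategies column-by-column:
  A vs B: [7 vs 5, 6 vs 6, 6 vs 7] → A does not strictly dominate B (column Y: 6 ≤ 6)
  A vs C: [7 vs 7, 6 vs 3, 6 vs 6] → A does not strictly dominate C (column X: 7 ≤ 7)
  B vs A: [5 vs 7, 6 vs 6, 7 vs 6] → B does not strictly dominate A (column X: 5 ≤ 7)
  B vs C: [5 vs 7, 6 vs 3, 7 vs 6] → B does not strictly dominate C (column X: 5 ≤ 7)
  C vs A: [7 vs 7, 3 vs 6, 6 vs 6] → C does not strictly dominate A (column X: 7 ≤ 7)
  C vs B: [7 vs 5, 3 vs 6, 6 vs 7] → C does not strictly dominate B (column Y: 3 ≤ 6)
No single strategy strictly dominates all others → no strictly dominant strategy.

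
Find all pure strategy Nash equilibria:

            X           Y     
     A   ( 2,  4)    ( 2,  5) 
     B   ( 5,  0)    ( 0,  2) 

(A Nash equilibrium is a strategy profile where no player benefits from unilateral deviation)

Nash equilibrium: (A, Y)

Work:
Best responses:
  P1 vs X: payoffs [2, 5] → best response B (payoff 5)
  P1 vs Y: payoffs [2, 0] → best response A (payoff 2)
  P2 vs A: payoffs [4, 5] → best response Y (payoff 5)
  P2 vs B: payoffs [0, 2] → best response Y (payoff 2)
Mutual best responses: (A,Y) → Nash equilibria.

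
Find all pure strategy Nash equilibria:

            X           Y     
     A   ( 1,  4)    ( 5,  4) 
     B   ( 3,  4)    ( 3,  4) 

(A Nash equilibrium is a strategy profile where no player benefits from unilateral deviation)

Nash equilibrium: (A, Y), (B, X)

Work:
Best responses:
  P1 vs X: payoffs [1, 3] → best response B (payoff 3)
  P1 vs Y: payoffs [5, 3] → best response A (payoff 5)
  P2 vs A: payoffs [4, 4] → best response X/Y (payoff 4)
  P2 vs B: payoffs [4, 4] → best response X/Y (payoff 4)
Mutual best responses: (A,Y), (B,X) → Nash equilibria.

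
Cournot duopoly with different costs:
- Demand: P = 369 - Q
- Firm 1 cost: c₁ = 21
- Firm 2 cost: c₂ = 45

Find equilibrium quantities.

q₁* = 124.0, q₂* = 100.0

Work:
Reaction: q₁ = (369 - 21 - q₂)/2
Reaction: q₂ = (369 - 45 - q₁)/2
Solve simultaneously:
q₁* = (369 - 2×21 + 45)/3 = 124.0
q₂* = (369 - 2×45 + 21)/3 = 100.0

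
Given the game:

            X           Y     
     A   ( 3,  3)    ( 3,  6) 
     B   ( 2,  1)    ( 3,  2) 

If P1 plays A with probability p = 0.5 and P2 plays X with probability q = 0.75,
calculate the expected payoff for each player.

E[P1] = 2.625, E[P2] = 2.5

Work:
E[P1] = p·q·π₁(A,X) + p·(1-q)·π₁(A,Y) + (1-p)·q·π₁(B,X) + (1-p)·(1-q)·π₁(B,Y)
= 0.5·0.75·3 + 0.5·0.25·3 + 0.5·0.75·2 + 0.5·0.25·3
= 2.625

E[P2] = 2.5 (similar calculation)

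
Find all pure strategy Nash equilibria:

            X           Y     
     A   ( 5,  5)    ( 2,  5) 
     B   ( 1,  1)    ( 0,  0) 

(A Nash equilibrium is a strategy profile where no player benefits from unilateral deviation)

Nash equilibrium: (A, X), (A, Y)

Work:
Best responses:
  P1 vs X: payoffs [5, 1] → best response A (payoff 5)
  P1 vs Y: payoffs [2, 0] → best response A (payoff 2)
  P2 vs A: payoffs [5, 5] → best response X/Y (payoff 5)
  P2 vs B: payoffs [1, 0] → best response X (payoff 1)
Mutual best responses: (A,X), (A,Y) → Nash equilibria.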